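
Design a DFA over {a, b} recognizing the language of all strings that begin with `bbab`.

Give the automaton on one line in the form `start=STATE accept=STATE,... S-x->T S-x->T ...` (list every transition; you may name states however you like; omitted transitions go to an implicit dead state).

Check the first 4 symbols one by one: q0 through q3 record how many have matched `bbab` so far; any wrong symbol goes to the dead state q5. After all 4 match we enter the accepting sink q4.
With 6 states:
        a   b  
>  q0   q5  q1 
   q1   q5  q2 
   q2   q3  q5 
   q3   q5  q4 
 * q4   q4  q4 
   q5   q5  q5 
(> = start, * = accepting)

start=q0 accept=q4 q0-a->q5 q0-b->q1 q1-a->q5 q1-b->q2 q2-a->q3 q2-b->q5 q3-a->q5 q3-b->q4 q4-a->q4 q4-b->q4 q5-a->q5 q5-b->q5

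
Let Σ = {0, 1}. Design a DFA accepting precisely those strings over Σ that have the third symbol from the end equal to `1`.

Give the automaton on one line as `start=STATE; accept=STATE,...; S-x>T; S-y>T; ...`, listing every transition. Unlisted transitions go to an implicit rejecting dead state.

A DFA must remember the last 3 symbols (since which symbol is third-to-last isn't known until the input ends). Use one state per possible window of the last ≤3 symbols; accept from those whose window starts with `1`.
With 15 states:
       0  1 
>  A   B  C 
   B   D  E 
   C   F  G 
   D   H  I 
   E   J  K 
   F   L  M 
   G   N  O 
   H   H  I 
   I   J  K 
   J   L  M 
   K   N  O 
 * L   H  I 
 * M   J  K 
 * N   L  M 
 * O   N  O 
(> = start, * = accepting)

start=A; accept=L,M,N,O; A-0>B; A-1>C; B-0>D; B-1>E; C-0>F; C-1>G; D-0>H; D-1>I; E-0>J; E-1>K; F-0>L; F-1>M; G-0>N; G-1>O; H-0>H; H-1>I; I-0>J; I-1>K; J-0>L; J-1>M; K-0>N; K-1>O; L-0>H; L-1>I; M-0>J; M-1>K; N-0>L; N-1>M; O-0>N; O-1>O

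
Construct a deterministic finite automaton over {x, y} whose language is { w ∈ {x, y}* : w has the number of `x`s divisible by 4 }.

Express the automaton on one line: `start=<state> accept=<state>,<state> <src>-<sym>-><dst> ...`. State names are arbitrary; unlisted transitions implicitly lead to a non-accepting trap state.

start=S0 accept=S0 S0-x->S1 S0-y->S0 S1-x->S2 S1-y->S1 S2-x->S3 S2-y->S2 S3-x->S0 S3-y->S3

Keep the running count of `x`s modulo 4: each `x` advances along the cycle S0 → S1 → S2 → S3 → S0 while other symbols loop. Accept at S0.
A 4-state machine:
        x   y  
>* S0   S1  S0 
   S1   S2  S1 
   S2   S3  S2 
   S3   S0  S3 
(> = start, * = accepting)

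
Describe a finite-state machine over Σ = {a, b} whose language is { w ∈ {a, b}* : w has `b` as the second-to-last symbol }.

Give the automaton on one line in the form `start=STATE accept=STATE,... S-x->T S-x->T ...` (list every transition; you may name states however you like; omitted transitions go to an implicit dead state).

start=s0 accept=s5,s6 s0-a->s1 s0-b->s2 s1-a->s3 s1-b->s4 s2-a->s5 s2-b->s6 s3-a->s3 s3-b->s4 s4-a->s5 s4-b->s6 s5-a->s3 s5-b->s4 s6-a->s5 s6-b->s6

Because acceptance depends on a position counted from the end, the machine has to buffer the most recent 2 symbols. Make each state the string of the last up-to-2 symbols read; on input `x` shift the window left and append `x`. Accept when the buffered window has length 2 and begins with `b`.
7 states suffice.
        a   b  
>  s0   s1  s2 
   s1   s3  s4 
   s2   s5  s6 
   s3   s3  s4 
   s4   s5  s6 
 * s5   s3  s4 
 * s6   s5  s6 
(> = start, * = accepting)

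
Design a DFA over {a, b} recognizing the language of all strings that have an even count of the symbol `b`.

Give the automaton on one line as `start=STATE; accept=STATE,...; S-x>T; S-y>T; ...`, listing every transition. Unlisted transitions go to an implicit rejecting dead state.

start=S0; accept=S0; S0-a>S0; S0-b>S1; S1-a>S1; S1-b>S0

The only thing that matters is how many `b`s have appeared, reduced mod 2. Use one state per residue: S0 for 0, …, S1 for 1. Reading `b` moves to the next residue; anything else stays put. S0 is accepting.
With 2 states:
        a   b  
>* S0   S0  S1 
   S1   S1  S0 
(> = start, * = accepting)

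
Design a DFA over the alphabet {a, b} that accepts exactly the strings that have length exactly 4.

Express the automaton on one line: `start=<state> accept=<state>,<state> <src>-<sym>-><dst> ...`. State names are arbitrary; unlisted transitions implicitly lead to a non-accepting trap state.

start=q0 accept=q4 q0-a->q1 q0-b->q1 q1-a->q2 q1-b->q2 q2-a->q3 q2-b->q3 q3-a->q4 q3-b->q4 q4-a->q5 q4-b->q5 q5-a->q5 q5-b->q5

Count input length up to 5: every symbol moves from q0 toward q5, which means 'more than 4' and absorbs. Accept from {q4}.
With 6 states:
        a   b  
>  q0   q1  q1 
   q1   q2  q2 
   q2   q3  q3 
   q3   q4  q4 
 * q4   q5  q5 
   q5   q5  q5 
(> = start, * = accepting)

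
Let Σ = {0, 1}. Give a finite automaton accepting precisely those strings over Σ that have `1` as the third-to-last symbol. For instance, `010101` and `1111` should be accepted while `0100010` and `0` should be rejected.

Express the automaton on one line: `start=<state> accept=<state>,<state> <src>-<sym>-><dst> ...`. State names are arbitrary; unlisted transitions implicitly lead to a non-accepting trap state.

start=s0 accept=s11,s12,s13,s14 s0-0->s1 s0-1->s2 s1-0->s3 s1-1->s4 s2-0->s5 s2-1->s6 s3-0->s7 s3-1->s8 s4-0->s9 s4-1->s10 s5-0->s11 s5-1->s12 s6-0->s13 s6-1->s14 s7-0->s7 s7-1->s8 s8-0->s9 s8-1->s10 s9-0->s11 s9-1->s12 s10-0->s13 s10-1->s14 s11-0->s7 s11-1->s8 s12-0->s9 s12-1->s10 s13-0->s11 s13-1->s12 s14-0->s13 s14-1->s14

A DFA must remember the last 3 symbols (since which symbol is third-to-last isn't known until the input ends). Use one state per possible window of the last ≤3 symbols; accept from those whose window starts with `1`.
          0    1  
>  s0     s1   s2 
   s1     s3   s4 
   s2     s5   s6 
   s3     s7   s8 
   s4     s9  s10 
   s5    s11  s12 
   s6    s13  s14 
   s7     s7   s8 
   s8     s9  s10 
   s9    s11  s12 
   s10   s13  s14 
 * s11    s7   s8 
 * s12    s9  s10 
 * s13   s11  s12 
 * s14   s13  s14 
(> = start, * = accepting)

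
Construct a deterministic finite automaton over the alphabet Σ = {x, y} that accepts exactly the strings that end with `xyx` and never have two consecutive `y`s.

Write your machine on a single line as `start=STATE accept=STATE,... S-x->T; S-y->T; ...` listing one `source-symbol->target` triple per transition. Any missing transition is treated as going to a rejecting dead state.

start=s0; accept=s5; s0-x->s1; s0-y->s2; s1-x->s1; s1-y->s3; s2-x->s1; s2-y->s4; s3-x->s5; s3-y->s4; s4-x->s4; s4-y->s4; s5-x->s1; s5-y->s3

Handle the two conditions separately and then intersect. The first has 4 states tracking how much of the suffix `xyx` has currently been matched; the second has 3 states tracking partial matches of the forbidden pattern `yy`. A product state is a pair (one from each), accepting exactly when both do. Equivalent product states are then merged.
        x   y  
>  s0   s1  s2 
   s1   s1  s3 
   s2   s1  s4 
   s3   s5  s4 
   s4   s4  s4 
 * s5   s1  s3 
(> = start, * = accepting)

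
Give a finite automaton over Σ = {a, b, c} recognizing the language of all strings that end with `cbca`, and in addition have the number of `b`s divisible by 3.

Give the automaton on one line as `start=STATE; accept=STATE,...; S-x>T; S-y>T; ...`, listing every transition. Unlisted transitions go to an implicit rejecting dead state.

start=S0; accept=S6; S0-a>S0; S0-b>S1; S0-c>S0; S1-a>S1; S1-b>S2; S1-c>S1; S2-a>S2; S2-b>S0; S2-c>S3; S3-a>S2; S3-b>S4; S3-c>S3; S4-a>S0; S4-b>S1; S4-c>S5; S5-a>S6; S5-b>S1; S5-c>S0; S6-a>S0; S6-b>S1; S6-c>S0

Build one automaton per condition and run them in lockstep. One (5 states) tracks how much of the suffix `cbca` has currently been matched; the other (3 states) tracks the count of `b`s modulo 3. Each combined state is a pair, one component from each; accept when both components accept. Minimizing collapses redundant product states.
        a   b   c  
>  S0   S0  S1  S0 
   S1   S1  S2  S1 
   S2   S2  S0  S3 
   S3   S2  S4  S3 
   S4   S0  S1  S5 
   S5   S6  S1  S0 
 * S6   S0  S1  S0 
(> = start, * = accepting)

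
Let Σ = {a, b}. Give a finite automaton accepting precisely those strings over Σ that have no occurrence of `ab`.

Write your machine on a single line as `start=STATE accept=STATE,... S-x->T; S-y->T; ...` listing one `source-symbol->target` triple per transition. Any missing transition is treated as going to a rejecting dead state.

start=q0; accept=q0,q1; q0-a->q1; q0-b->q0; q1-a->q1; q1-b->q2; q2-a->q2; q2-b->q2

Track partial matches of the forbidden pattern `ab`. State q2 is a dead state reached once `ab` has occurred; every other state accepts. q0 means no part of `ab` is currently matched.
With 3 states:
        a   b  
>* q0   q1  q0 
 * q1   q1  q2 
   q2   q2  q2 
(> = start, * = accepting)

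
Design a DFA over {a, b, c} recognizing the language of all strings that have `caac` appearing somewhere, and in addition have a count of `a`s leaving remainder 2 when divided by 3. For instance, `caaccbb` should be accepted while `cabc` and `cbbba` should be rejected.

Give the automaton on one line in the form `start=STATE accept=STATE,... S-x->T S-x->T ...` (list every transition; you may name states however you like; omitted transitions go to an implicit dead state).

start=S0 accept=S11 S0-a->S1 S0-b->S0 S0-c->S2 S1-a->S3 S1-b->S1 S1-c->S4 S2-a->S5 S2-b->S0 S2-c->S2 S3-a->S0 S3-b->S3 S3-c->S6 S4-a->S7 S4-b->S1 S4-c->S4 S5-a->S8 S5-b->S1 S5-c->S4 S6-a->S9 S6-b->S3 S6-c->S6 S7-a->S10 S7-b->S3 S7-c->S6 S8-a->S0 S8-b->S3 S8-c->S11 S9-a->S12 S9-b->S0 S9-c->S2 S10-a->S1 S10-b->S0 S10-c->S13 S11-a->S13 S11-b->S11 S11-c->S11 S12-a->S3 S12-b->S1 S12-c->S14 S13-a->S14 S13-b->S13 S13-c->S13 S14-a->S11 S14-b->S14 S14-c->S14

Build one automaton per condition and run them in lockstep. One (5 states) tracks whether and how much of `caac` has been seen; the other (3 states) tracks the count of `a`s modulo 3. Each combined state is a pair, one component from each; accept when both components accept.
With 15 states:
          a    b    c  
>  S0     S1   S0   S2 
   S1     S3   S1   S4 
   S2     S5   S0   S2 
   S3     S0   S3   S6 
   S4     S7   S1   S4 
   S5     S8   S1   S4 
   S6     S9   S3   S6 
   S7    S10   S3   S6 
   S8     S0   S3  S11 
   S9    S12   S0   S2 
   S10    S1   S0  S13 
 * S11   S13  S11  S11 
   S12    S3   S1  S14 
   S13   S14  S13  S13 
   S14   S11  S14  S14 
(> = start, * = accepting)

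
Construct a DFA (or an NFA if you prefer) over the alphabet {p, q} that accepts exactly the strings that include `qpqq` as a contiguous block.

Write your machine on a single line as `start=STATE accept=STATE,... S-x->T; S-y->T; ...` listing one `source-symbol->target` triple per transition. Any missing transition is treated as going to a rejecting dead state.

start=A; accept=E; A-p->A; A-q->B; B-p->C; B-q->B; C-p->A; C-q->D; D-p->C; D-q->E; E-p->E; E-q->E

States A..D record the length of the longest prefix of `qpqq` that matches the current input suffix. Reaching E means `qpqq` has been seen, and we stay there forever. Accept from E.
A 5-state machine:
       p  q 
>  A   A  B 
   B   C  B 
   C   A  D 
   D   C  E 
 * E   E  E 
(> = start, * = accepting)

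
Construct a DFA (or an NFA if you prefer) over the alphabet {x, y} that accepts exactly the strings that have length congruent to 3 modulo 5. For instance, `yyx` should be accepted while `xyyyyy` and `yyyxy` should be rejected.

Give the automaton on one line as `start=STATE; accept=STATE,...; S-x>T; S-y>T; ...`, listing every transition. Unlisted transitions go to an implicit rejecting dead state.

start=s0; accept=s3; s0-x>s1; s0-y>s1; s1-x>s2; s1-y>s2; s2-x>s3; s2-y>s3; s3-x>s4; s3-y>s4; s4-x>s0; s4-y>s0

Only the length mod 5 matters, so use a 5-cycle: from any state, every input symbol moves to the next state, wrapping s4 back to s0. Mark s3 accepting.
With 5 states:
        x   y  
>  s0   s1  s1 
   s1   s2  s2 
   s2   s3  s3 
 * s3   s4  s4 
   s4   s0  s0 
(> = start, * = accepting)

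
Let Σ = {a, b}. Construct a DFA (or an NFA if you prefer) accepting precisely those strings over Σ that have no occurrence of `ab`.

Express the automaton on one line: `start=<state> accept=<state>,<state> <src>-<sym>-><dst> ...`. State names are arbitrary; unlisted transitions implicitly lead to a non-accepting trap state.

start=q0 accept=q0,q1 q0-a->q1 q0-b->q0 q1-a->q1 q1-b->q2 q2-a->q2 q2-b->q2

This is the complement of 'contains `ab`'. Use the same substring-matching states — q0 through q2 holding how much of `ab` has just been matched — but flip the accepting set: everything except the trap q2 accepts.
With 3 states:
        a   b  
>* q0   q1  q0 
 * q1   q1  q2 
   q2   q2  q2 
(> = start, * = accepting)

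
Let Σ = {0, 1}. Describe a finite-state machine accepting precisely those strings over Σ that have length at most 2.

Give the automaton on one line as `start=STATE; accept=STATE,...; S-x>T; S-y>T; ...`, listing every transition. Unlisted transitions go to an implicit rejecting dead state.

start=q0; accept=q0,q1,q2; q0-0>q1; q0-1>q1; q1-0>q2; q1-1>q2; q2-0>q3; q2-1>q3; q3-0>q3; q3-1>q3

Count input length up to 3: every symbol moves from q0 toward q3, which means 'more than 2' and absorbs. Accept from {q0, q1, q2}.
        0   1  
>* q0   q1  q1 
 * q1   q2  q2 
 * q2   q3  q3 
   q3   q3  q3 
(> = start, * = accepting)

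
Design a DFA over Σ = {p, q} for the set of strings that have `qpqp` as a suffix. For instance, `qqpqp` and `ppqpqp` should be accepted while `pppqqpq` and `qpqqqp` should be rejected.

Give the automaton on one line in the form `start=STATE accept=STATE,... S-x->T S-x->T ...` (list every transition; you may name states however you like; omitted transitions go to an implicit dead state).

Remember how much of `qpqp` the current input suffix matches. State A means no match yet; B means the last symbol is `q`; C means the last 2 symbols are `qp`; D means the last 3 symbols are `qpq`; E means the last 4 symbols are `qpqp`. Only E accepts. On a mismatch, fall back to the longest proper suffix that is still a prefix of `qpqp`.
A 5-state machine:
       p  q 
>  A   A  B 
   B   C  B 
   C   A  D 
   D   E  B 
 * E   A  D 
(> = start, * = accepting)

start=A accept=E A-p->A A-q->B B-p->C B-q->B C-p->A C-q->D D-p->E D-q->B E-p->A E-q->D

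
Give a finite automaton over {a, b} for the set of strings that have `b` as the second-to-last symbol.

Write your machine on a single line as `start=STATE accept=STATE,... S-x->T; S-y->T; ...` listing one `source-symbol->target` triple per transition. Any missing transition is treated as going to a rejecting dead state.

start=q0; accept=q5,q6; q0-a->q1; q0-b->q2; q1-a->q3; q1-b->q4; q2-a->q5; q2-b->q6; q3-a->q3; q3-b->q4; q4-a->q5; q4-b->q6; q5-a->q3; q5-b->q4; q6-a->q5; q6-b->q6

A DFA must remember the last 2 symbols (since which symbol is second-to-last isn't known until the input ends). Use one state per possible window of the last ≤2 symbols; accept from those whose window starts with `b`.
        a   b  
>  q0   q1  q2 
   q1   q3  q4 
   q2   q5  q6 
   q3   q3  q4 
   q4   q5  q6 
 * q5   q3  q4 
 * q6   q5  q6 
(> = start, * = accepting)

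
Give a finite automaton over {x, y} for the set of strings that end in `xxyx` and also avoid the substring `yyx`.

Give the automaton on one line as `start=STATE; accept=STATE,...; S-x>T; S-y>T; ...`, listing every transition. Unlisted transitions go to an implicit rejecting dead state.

Run two small machines in parallel and take their product. The first has 5 states tracking how much of the suffix `xxyx` has currently been matched; the second has 4 states tracking partial matches of the forbidden pattern `yyx`. A product state is a pair (one from each), accepting exactly when both do.
With 12 states:
          x    y  
>  S0     S1   S2 
   S1     S3   S2 
   S2     S1   S4 
   S3     S3   S5 
   S4     S6   S4 
   S5     S7   S4 
   S6     S8   S9 
 * S7     S3   S2 
   S8     S8  S10 
   S9     S6   S9 
   S10   S11   S9 
   S11    S8   S9 
(> = start, * = accepting)

start=S0; accept=S7; S0-x>S1; S0-y>S2; S1-x>S3; S1-y>S2; S2-x>S1; S2-y>S4; S3-x>S3; S3-y>S5; S4-x>S6; S4-y>S4; S5-x>S7; S5-y>S4; S6-x>S8; S6-y>S9; S7-x>S3; S7-y>S2; S8-x>S8; S8-y>S10; S9-x>S6; S9-y>S9; S10-x>S11; S10-y>S9; S11-x>S8; S11-y>S9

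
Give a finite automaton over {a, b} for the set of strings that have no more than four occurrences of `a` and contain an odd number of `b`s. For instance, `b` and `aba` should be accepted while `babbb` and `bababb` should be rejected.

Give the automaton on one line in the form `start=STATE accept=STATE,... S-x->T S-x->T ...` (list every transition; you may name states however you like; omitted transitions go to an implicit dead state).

start=q0 accept=q2,q4,q6,q8,q10 q0-a->q1 q0-b->q2 q1-a->q3 q1-b->q4 q2-a->q4 q2-b->q0 q3-a->q5 q3-b->q6 q4-a->q6 q4-b->q1 q5-a->q7 q5-b->q8 q6-a->q8 q6-b->q3 q7-a->q9 q7-b->q10 q8-a->q10 q8-b->q5 q9-a->q9 q9-b->q9 q10-a->q9 q10-b->q7

Handle the two conditions separately and then intersect. The first has 6 states tracking the count of `a`s, saturating at 5; the second has 2 states tracking the count of `b`s modulo 2. A product state is a pair (one from each), accepting exactly when both do. Equivalent product states are then merged.
With 11 states:
          a    b  
>  q0     q1   q2 
   q1     q3   q4 
 * q2     q4   q0 
   q3     q5   q6 
 * q4     q6   q1 
   q5     q7   q8 
 * q6     q8   q3 
   q7     q9  q10 
 * q8    q10   q5 
   q9     q9   q9 
 * q10    q9   q7 
(> = start, * = accepting)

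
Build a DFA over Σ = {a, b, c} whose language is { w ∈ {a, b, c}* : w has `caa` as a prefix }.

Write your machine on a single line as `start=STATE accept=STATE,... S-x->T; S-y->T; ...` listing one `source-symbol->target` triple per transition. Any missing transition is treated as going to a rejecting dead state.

start=q0; accept=q3; q0-a->q4; q0-b->q4; q0-c->q1; q1-a->q2; q1-b->q4; q1-c->q4; q2-a->q3; q2-b->q4; q2-c->q4; q3-a->q3; q3-b->q3; q3-c->q3; q4-a->q4; q4-b->q4; q4-c->q4

Check the first 3 symbols one by one: q0 through q2 record how many have matched `caa` so far; any wrong symbol goes to the dead state q4. After all 3 match we enter the accepting sink q3.
A 5-state machine:
        a   b   c  
>  q0   q4  q4  q1 
   q1   q2  q4  q4 
   q2   q3  q4  q4 
 * q3   q3  q3  q3 
   q4   q4  q4  q4 
(> = start, * = accepting)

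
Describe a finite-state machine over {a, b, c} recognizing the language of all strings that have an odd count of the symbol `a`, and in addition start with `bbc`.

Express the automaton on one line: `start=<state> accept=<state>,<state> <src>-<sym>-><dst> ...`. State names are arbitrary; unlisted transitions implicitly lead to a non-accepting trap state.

Run two small machines in parallel and take their product. One (2 states) tracks the count of `a`s modulo 2; the other (5 states) tracks whether the input so far still matches the prefix `bbc`. Each combined state is a pair, one component from each; accept when both components accept. Equivalent product states are then merged.
With 6 states:
        a   b   c  
>  s0   s1  s2  s1 
   s1   s1  s1  s1 
   s2   s1  s3  s1 
   s3   s1  s1  s4 
   s4   s5  s4  s4 
 * s5   s4  s5  s5 
(> = start, * = accepting)

start=s0 accept=s5 s0-a->s1 s0-b->s2 s0-c->s1 s1-a->s1 s1-b->s1 s1-c->s1 s2-a->s1 s2-b->s3 s2-c->s1 s3-a->s1 s3-b->s1 s3-c->s4 s4-a->s5 s4-b->s4 s4-c->s4 s5-a->s4 s5-b->s5 s5-c->s5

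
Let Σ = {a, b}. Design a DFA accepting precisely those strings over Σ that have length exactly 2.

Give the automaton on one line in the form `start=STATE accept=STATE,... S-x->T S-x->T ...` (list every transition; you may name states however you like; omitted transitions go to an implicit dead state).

We only need to distinguish lengths 0, 1, …, 2, and '>2'. Chain S0 → S1 → S2 → S3 on every symbol, with S3 looping. Accepting states: {S2}.
4 states suffice.
        a   b  
>  S0   S1  S1 
   S1   S2  S2 
 * S2   S3  S3 
   S3   S3  S3 
(> = start, * = accepting)

start=S0 accept=S2 S0-a->S1 S0-b->S1 S1-a->S2 S1-b->S2 S2-a->S3 S2-b->S3 S3-a->S3 S3-b->S3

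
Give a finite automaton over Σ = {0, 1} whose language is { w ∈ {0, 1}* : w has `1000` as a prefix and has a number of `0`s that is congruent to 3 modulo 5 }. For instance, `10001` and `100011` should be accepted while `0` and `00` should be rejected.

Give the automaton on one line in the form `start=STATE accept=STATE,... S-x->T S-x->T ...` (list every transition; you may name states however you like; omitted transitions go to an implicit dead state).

Build one automaton per condition and run them in lockstep. The first has 6 states tracking whether the input so far still matches the prefix `1000`; the second has 5 states tracking the count of `0`s modulo 5. A product state is a pair (one from each), accepting exactly when both do. After merging equivalent states the machine shrinks.
A 10-state machine:
       0  1 
>  A   B  C 
   B   B  B 
   C   D  B 
   D   E  B 
   E   F  B 
 * F   G  F 
   G   H  G 
   H   I  H 
   I   J  I 
   J   F  J 
(> = start, * = accepting)

start=A accept=F A-0->B A-1->C B-0->B B-1->B C-0->D C-1->B D-0->E D-1->B E-0->F E-1->B F-0->G F-1->F G-0->H G-1->G H-0->I H-1->H I-0->J I-1->I J-0->F J-1->J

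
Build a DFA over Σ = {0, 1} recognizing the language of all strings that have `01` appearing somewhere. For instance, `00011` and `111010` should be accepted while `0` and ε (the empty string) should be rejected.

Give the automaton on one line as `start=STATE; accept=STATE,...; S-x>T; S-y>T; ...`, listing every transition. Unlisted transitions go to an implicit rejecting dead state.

Track how much of `01` has been matched so far: state q0 is no progress, q2 is the absorbing accept state reached once `01` has occurred. Intermediate states record partial matches; on a mismatch, fall back to the longest reusable overlap.
A 3-state machine:
        0   1  
>  q0   q1  q0 
   q1   q1  q2 
 * q2   q2  q2 
(> = start, * = accepting)

start=q0; accept=q2; q0-0>q1; q0-1>q0; q1-0>q1; q1-1>q2; q2-0>q2; q2-1>q2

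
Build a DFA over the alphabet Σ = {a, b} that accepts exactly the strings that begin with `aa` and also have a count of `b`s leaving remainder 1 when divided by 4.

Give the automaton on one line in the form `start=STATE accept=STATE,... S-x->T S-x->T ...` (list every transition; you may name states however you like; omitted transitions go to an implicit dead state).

start=q0 accept=q5 q0-a->q1 q0-b->q2 q1-a->q3 q1-b->q2 q2-a->q2 q2-b->q4 q3-a->q3 q3-b->q5 q4-a->q4 q4-b->q6 q5-a->q5 q5-b->q7 q6-a->q6 q6-b->q8 q7-a->q7 q7-b->q9 q8-a->q8 q8-b->q2 q9-a->q9 q9-b->q3

Run two small machines in parallel and take their product. One (4 states) tracks whether the input so far still matches the prefix `aa`; the other (4 states) tracks the count of `b`s modulo 4. Each combined state is a pair, one component from each; accept when both components accept.
        a   b  
>  q0   q1  q2 
   q1   q3  q2 
   q2   q2  q4 
   q3   q3  q5 
   q4   q4  q6 
 * q5   q5  q7 
   q6   q6  q8 
   q7   q7  q9 
   q8   q8  q2 
   q9   q9  q3 
(> = start, * = accepting)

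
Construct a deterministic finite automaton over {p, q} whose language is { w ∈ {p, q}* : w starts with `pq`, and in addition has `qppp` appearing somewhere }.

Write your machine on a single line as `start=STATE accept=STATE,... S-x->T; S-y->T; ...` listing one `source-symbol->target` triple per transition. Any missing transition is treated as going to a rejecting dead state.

Run two small machines in parallel and take their product. The first has 4 states tracking whether the input so far still matches the prefix `pq`; the second has 5 states tracking whether and how much of `qppp` has been seen. A product state is a pair (one from each), accepting exactly when both do.
          p    q  
>  S0     S1   S2 
   S1     S3   S4 
   S2     S5   S2 
   S3     S3   S2 
   S4     S6   S4 
   S5     S7   S2 
   S6     S8   S4 
   S7     S9   S2 
   S8    S10   S4 
   S9     S9   S9 
 * S10   S10  S10 
(> = start, * = accepting)

start=S0; accept=S10; S0-p->S1; S0-q->S2; S1-p->S3; S1-q->S4; S2-p->S5; S2-q->S2; S3-p->S3; S3-q->S2; S4-p->S6; S4-q->S4; S5-p->S7; S5-q->S2; S6-p->S8; S6-q->S4; S7-p->S9; S7-q->S2; S8-p->S10; S8-q->S4; S9-p->S9; S9-q->S9; S10-p->S10; S10-q->S10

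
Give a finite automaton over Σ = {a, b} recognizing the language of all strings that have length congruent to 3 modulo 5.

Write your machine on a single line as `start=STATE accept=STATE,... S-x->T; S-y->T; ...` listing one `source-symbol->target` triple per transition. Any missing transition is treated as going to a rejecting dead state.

start=q0; accept=q3; q0-a->q1; q0-b->q1; q1-a->q2; q1-b->q2; q2-a->q3; q2-b->q3; q3-a->q4; q3-b->q4; q4-a->q0; q4-b->q0

Only the length mod 5 matters, so use a 5-cycle: from any state, every input symbol moves to the next state, wrapping q4 back to q0. Mark q3 accepting.
With 5 states:
        a   b  
>  q0   q1  q1 
   q1   q2  q2 
   q2   q3  q3 
 * q3   q4  q4 
   q4   q0  q0 
(> = start, * = accepting)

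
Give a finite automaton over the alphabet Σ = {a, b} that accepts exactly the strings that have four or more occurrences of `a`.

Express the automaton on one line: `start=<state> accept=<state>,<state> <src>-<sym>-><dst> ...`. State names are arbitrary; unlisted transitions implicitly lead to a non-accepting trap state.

start=q0 accept=q4,q5 q0-a->q1 q0-b->q0 q1-a->q2 q1-b->q1 q2-a->q3 q2-b->q2 q3-a->q4 q3-b->q3 q4-a->q5 q4-b->q4 q5-a->q5 q5-b->q5

Only the number of `a`s matters, and only up to 5. Make a chain q0 → q1 → q2 → q3 → q4 → q5 advanced by each `a` (with q5 absorbing); every other symbol self-loops. The accepting set is {q4, q5}.
A 6-state machine:
        a   b  
>  q0   q1  q0 
   q1   q2  q1 
   q2   q3  q2 
   q3   q4  q3 
 * q4   q5  q4 
 * q5   q5  q5 
(> = start, * = accepting)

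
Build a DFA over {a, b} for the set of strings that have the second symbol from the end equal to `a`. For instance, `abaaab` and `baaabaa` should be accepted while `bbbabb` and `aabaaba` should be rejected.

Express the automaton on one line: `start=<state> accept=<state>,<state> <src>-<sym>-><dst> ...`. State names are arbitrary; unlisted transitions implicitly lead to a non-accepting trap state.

Because acceptance depends on a position counted from the end, the machine has to buffer the most recent 2 symbols. Make each state the string of the last up-to-2 symbols read; on input `x` shift the window left and append `x`. Accept when the buffered window has length 2 and begins with `a`.
With 7 states:
        a   b  
>  s0   s1  s2 
   s1   s3  s4 
   s2   s5  s6 
 * s3   s3  s4 
 * s4   s5  s6 
   s5   s3  s4 
   s6   s5  s6 
(> = start, * = accepting)

start=s0 accept=s3,s4 s0-a->s1 s0-b->s2 s1-a->s3 s1-b->s4 s2-a->s5 s2-b->s6 s3-a->s3 s3-b->s4 s4-a->s5 s4-b->s6 s5-a->s3 s5-b->s4 s6-a->s5 s6-b->s6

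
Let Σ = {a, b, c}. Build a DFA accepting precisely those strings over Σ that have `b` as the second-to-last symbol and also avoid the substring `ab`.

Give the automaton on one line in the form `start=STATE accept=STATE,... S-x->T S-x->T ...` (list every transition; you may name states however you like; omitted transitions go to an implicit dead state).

Handle the two conditions separately and then intersect. One (13 states) tracks the last 2 symbols read; the other (3 states) tracks partial matches of the forbidden pattern `ab`. Each combined state is a pair, one component from each; accept when both components accept. Equivalent product states are then merged.
7 states suffice.
        a   b   c  
>  q0   q1  q2  q0 
   q1   q1  q3  q0 
   q2   q4  q5  q6 
   q3   q3  q3  q3 
 * q4   q1  q3  q0 
 * q5   q4  q5  q6 
 * q6   q1  q2  q0 
(> = start, * = accepting)

start=q0 accept=q4,q5,q6 q0-a->q1 q0-b->q2 q0-c->q0 q1-a->q1 q1-b->q3 q1-c->q0 q2-a->q4 q2-b->q5 q2-c->q6 q3-a->q3 q3-b->q3 q3-c->q3 q4-a->q1 q4-b->q3 q4-c->q0 q5-a->q4 q5-b->q5 q5-c->q6 q6-a->q1 q6-b->q2 q6-c->q0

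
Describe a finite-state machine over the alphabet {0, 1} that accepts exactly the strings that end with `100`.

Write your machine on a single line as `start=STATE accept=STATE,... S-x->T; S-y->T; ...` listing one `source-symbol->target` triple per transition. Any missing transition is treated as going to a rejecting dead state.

start=q0; accept=q3; q0-0->q0; q0-1->q1; q1-0->q2; q1-1->q1; q2-0->q3; q2-1->q1; q3-0->q0; q3-1->q1

Let each state record the length of the longest suffix of the input read so far that is also a prefix of `100`. q1 means the last symbol is `1`; q2 means the last 2 symbols are `10`; q3 means the last 3 symbols are `100`. Accept only at q3, where the string currently ends in `100`.
        0   1  
>  q0   q0  q1 
   q1   q2  q1 
   q2   q3  q1 
 * q3   q0  q1 
(> = start, * = accepting)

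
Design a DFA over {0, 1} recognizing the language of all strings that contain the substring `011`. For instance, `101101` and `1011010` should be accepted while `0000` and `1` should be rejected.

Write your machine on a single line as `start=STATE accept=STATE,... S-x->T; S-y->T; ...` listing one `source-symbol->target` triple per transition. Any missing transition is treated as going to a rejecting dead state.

States S0..S2 record the length of the longest prefix of `011` that matches the current input suffix. Reaching S3 means `011` has been seen, and we stay there forever. Accept from S3.
With 4 states:
        0   1  
>  S0   S1  S0 
   S1   S1  S2 
   S2   S1  S3 
 * S3   S3  S3 
(> = start, * = accepting)

start=S0; accept=S3; S0-0->S1; S0-1->S0; S1-0->S1; S1-1->S2; S2-0->S1; S2-1->S3; S3-0->S3; S3-1->S3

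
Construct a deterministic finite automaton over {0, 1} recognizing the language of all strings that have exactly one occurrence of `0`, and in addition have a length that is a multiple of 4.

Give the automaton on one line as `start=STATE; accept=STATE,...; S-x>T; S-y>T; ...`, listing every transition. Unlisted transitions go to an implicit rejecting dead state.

start=A; accept=K; A-0>B; A-1>C; B-0>D; B-1>E; C-0>E; C-1>F; D-0>G; D-1>G; E-0>G; E-1>H; F-0>H; F-1>I; G-0>J; G-1>J; H-0>J; H-1>K; I-0>K; I-1>A; J-0>L; J-1>L; K-0>L; K-1>B; L-0>D; L-1>D

Handle the two conditions separately and then intersect. The first has 3 states tracking the count of `0`s, saturating at 2; the second has 4 states tracking the input length modulo 4. A product state is a pair (one from each), accepting exactly when both do.
With 12 states:
       0  1 
>  A   B  C 
   B   D  E 
   C   E  F 
   D   G  G 
   E   G  H 
   F   H  I 
   G   J  J 
   H   J  K 
   I   K  A 
   J   L  L 
 * K   L  B 
   L   D  D 
(> = start, * = accepting)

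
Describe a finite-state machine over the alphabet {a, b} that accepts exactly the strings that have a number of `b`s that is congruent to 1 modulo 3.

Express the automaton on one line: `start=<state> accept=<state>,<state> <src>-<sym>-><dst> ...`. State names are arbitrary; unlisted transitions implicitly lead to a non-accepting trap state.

start=s0 accept=s1 s0-a->s0 s0-b->s1 s1-a->s1 s1-b->s2 s2-a->s2 s2-b->s0

Keep the running count of `b`s modulo 3: each `b` advances along the cycle s0 → s1 → s2 → s0 while other symbols loop. Accept at s1.
        a   b  
>  s0   s0  s1 
 * s1   s1  s2 
   s2   s2  s0 
(> = start, * = accepting)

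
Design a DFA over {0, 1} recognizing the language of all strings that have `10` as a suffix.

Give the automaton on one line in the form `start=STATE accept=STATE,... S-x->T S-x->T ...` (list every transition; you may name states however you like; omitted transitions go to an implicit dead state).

Remember how much of `10` the current input suffix matches. State A means no match yet; B means the last symbol is `1`; C means the last 2 symbols are `10`. Only C accepts. On a mismatch, fall back to the longest proper suffix that is still a prefix of `10`.
       0  1 
>  A   A  B 
   B   C  B 
 * C   A  B 
(> = start, * = accepting)

start=A accept=C A-0->A A-1->B B-0->C B-1->B C-0->A C-1->B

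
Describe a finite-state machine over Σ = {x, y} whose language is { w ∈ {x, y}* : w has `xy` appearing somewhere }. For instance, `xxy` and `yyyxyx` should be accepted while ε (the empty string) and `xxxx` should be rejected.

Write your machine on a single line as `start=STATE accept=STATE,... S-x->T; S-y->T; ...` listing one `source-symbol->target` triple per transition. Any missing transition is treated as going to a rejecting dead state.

States q0..q1 record the length of the longest prefix of `xy` that matches the current input suffix. Reaching q2 means `xy` has been seen, and we stay there forever. Accept from q2.
A 3-state machine:
        x   y  
>  q0   q1  q0 
   q1   q1  q2 
 * q2   q2  q2 
(> = start, * = accepting)

start=q0; accept=q2; q0-x->q1; q0-y->q0; q1-x->q1; q1-y->q2; q2-x->q2; q2-y->q2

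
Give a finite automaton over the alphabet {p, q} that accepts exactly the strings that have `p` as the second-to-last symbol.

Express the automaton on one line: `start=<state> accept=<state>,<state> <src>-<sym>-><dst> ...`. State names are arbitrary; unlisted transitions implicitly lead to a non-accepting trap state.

A DFA must remember the last 2 symbols (since which symbol is second-to-last isn't known until the input ends). Use one state per possible window of the last ≤2 symbols; accept from those whose window starts with `p`.
A 7-state machine:
       p  q 
>  A   B  C 
   B   D  E 
   C   F  G 
 * D   D  E 
 * E   F  G 
   F   D  E 
   G   F  G 
(> = start, * = accepting)

start=A accept=D,E A-p->B A-q->C B-p->D B-q->E C-p->F C-q->G D-p->D D-q->E E-p->F E-q->G F-p->D F-q->E G-p->F G-q->G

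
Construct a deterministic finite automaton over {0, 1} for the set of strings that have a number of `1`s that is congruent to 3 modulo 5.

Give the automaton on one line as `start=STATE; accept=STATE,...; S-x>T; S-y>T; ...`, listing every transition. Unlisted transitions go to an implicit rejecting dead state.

start=q0; accept=q3; q0-0>q0; q0-1>q1; q1-0>q1; q1-1>q2; q2-0>q2; q2-1>q3; q3-0>q3; q3-1>q4; q4-0>q4; q4-1>q0

Keep the running count of `1`s modulo 5: each `1` advances along the cycle q0 → q1 → q2 → q3 → q4 → q0 while other symbols loop. Accept at q3.
        0   1  
>  q0   q0  q1 
   q1   q1  q2 
   q2   q2  q3 
 * q3   q3  q4 
   q4   q4  q0 
(> = start, * = accepting)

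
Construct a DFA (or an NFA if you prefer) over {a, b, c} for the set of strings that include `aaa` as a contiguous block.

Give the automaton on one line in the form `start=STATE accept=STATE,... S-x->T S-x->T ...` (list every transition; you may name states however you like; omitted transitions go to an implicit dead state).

States s0..s2 record the length of the longest prefix of `aaa` that matches the current input suffix. Reaching s3 means `aaa` has been seen, and we stay there forever. Accept from s3.
With 4 states:
        a   b   c  
>  s0   s1  s0  s0 
   s1   s2  s0  s0 
   s2   s3  s0  s0 
 * s3   s3  s3  s3 
(> = start, * = accepting)

start=s0 accept=s3 s0-a->s1 s0-b->s0 s0-c->s0 s1-a->s2 s1-b->s0 s1-c->s0 s2-a->s3 s2-b->s0 s2-c->s0 s3-a->s3 s3-b->s3 s3-c->s3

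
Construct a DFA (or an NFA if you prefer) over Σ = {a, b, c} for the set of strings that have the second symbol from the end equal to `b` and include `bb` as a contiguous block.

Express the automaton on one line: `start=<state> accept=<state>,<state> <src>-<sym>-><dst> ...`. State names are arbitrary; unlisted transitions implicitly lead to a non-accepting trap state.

start=S0 accept=S2,S3 S0-a->S0 S0-b->S1 S0-c->S0 S1-a->S0 S1-b->S2 S1-c->S0 S2-a->S3 S2-b->S2 S2-c->S3 S3-a->S4 S3-b->S5 S3-c->S4 S4-a->S4 S4-b->S5 S4-c->S4 S5-a->S3 S5-b->S2 S5-c->S3

Build one automaton per condition and run them in lockstep. The first has 13 states tracking the last 2 symbols read; the second has 3 states tracking whether and how much of `bb` has been seen. A product state is a pair (one from each), accepting exactly when both do. Equivalent product states are then merged.
A 6-state machine:
        a   b   c  
>  S0   S0  S1  S0 
   S1   S0  S2  S0 
 * S2   S3  S2  S3 
 * S3   S4  S5  S4 
   S4   S4  S5  S4 
   S5   S3  S2  S3 
(> = start, * = accepting)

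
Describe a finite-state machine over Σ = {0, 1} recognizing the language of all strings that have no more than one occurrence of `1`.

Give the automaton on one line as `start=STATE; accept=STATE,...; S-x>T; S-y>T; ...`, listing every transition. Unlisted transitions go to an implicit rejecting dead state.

start=q0; accept=q0,q1; q0-0>q0; q0-1>q1; q1-0>q1; q1-1>q2; q2-0>q2; q2-1>q2

Only the number of `1`s matters, and only up to 2. Make a chain q0 → q1 → q2 advanced by each `1` (with q2 absorbing); every other symbol self-loops. The accepting set is {q0, q1}.
A 3-state machine:
        0   1  
>* q0   q0  q1 
 * q1   q1  q2 
   q2   q2  q2 
(> = start, * = accepting)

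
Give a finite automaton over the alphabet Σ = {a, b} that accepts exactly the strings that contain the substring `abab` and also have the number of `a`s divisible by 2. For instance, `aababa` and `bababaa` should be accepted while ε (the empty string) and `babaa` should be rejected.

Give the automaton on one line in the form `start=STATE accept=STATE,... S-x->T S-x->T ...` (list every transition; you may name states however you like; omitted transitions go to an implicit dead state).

Handle the two conditions separately and then intersect. One (5 states) tracks whether and how much of `abab` has been seen; the other (2 states) tracks the count of `a`s modulo 2. Each combined state is a pair, one component from each; accept when both components accept.
10 states suffice.
        a   b  
>  q0   q1  q0 
   q1   q2  q3 
   q2   q1  q4 
   q3   q5  q6 
   q4   q7  q0 
   q5   q1  q8 
   q6   q2  q6 
   q7   q2  q9 
 * q8   q9  q8 
   q9   q8  q9 
(> = start, * = accepting)

start=q0 accept=q8 q0-a->q1 q0-b->q0 q1-a->q2 q1-b->q3 q2-a->q1 q2-b->q4 q3-a->q5 q3-b->q6 q4-a->q7 q4-b->q0 q5-a->q1 q5-b->q8 q6-a->q2 q6-b->q6 q7-a->q2 q7-b->q9 q8-a->q9 q8-b->q8 q9-a->q8 q9-b->q9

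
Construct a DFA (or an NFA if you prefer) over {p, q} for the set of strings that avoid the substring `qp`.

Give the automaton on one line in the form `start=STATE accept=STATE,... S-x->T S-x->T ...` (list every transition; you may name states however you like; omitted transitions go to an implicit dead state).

Track partial matches of the forbidden pattern `qp`. State s2 is a dead state reached once `qp` has occurred; every other state accepts. s0 means no part of `qp` is currently matched.
3 states suffice.
        p   q  
>* s0   s0  s1 
 * s1   s2  s1 
   s2   s2  s2 
(> = start, * = accepting)

start=s0 accept=s0,s1 s0-p->s0 s0-q->s1 s1-p->s2 s1-q->s1 s2-p->s2 s2-q->s2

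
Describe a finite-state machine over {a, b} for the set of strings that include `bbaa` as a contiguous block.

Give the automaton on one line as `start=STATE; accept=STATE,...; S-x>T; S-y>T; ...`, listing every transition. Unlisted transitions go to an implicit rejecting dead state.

start=S0; accept=S4; S0-a>S0; S0-b>S1; S1-a>S0; S1-b>S2; S2-a>S3; S2-b>S2; S3-a>S4; S3-b>S1; S4-a>S4; S4-b>S4

Track how much of `bbaa` has been matched so far: state S0 is no progress, S4 is the absorbing accept state reached once `bbaa` has occurred. Intermediate states record partial matches; on a mismatch, fall back to the longest reusable overlap.
5 states suffice.
        a   b  
>  S0   S0  S1 
   S1   S0  S2 
   S2   S3  S2 
   S3   S4  S1 
 * S4   S4  S4 
(> = start, * = accepting)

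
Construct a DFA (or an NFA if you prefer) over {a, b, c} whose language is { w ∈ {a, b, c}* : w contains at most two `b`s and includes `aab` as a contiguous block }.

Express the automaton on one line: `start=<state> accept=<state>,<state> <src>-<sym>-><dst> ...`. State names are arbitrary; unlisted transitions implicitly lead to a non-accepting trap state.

start=S0 accept=S6,S8 S0-a->S1 S0-b->S2 S0-c->S0 S1-a->S3 S1-b->S2 S1-c->S0 S2-a->S4 S2-b->S5 S2-c->S2 S3-a->S3 S3-b->S6 S3-c->S0 S4-a->S7 S4-b->S5 S4-c->S2 S5-a->S5 S5-b->S5 S5-c->S5 S6-a->S6 S6-b->S8 S6-c->S6 S7-a->S7 S7-b->S8 S7-c->S2 S8-a->S8 S8-b->S5 S8-c->S8

Handle the two conditions separately and then intersect. One (4 states) tracks the count of `b`s, saturating at 3; the other (4 states) tracks whether and how much of `aab` has been seen. Each combined state is a pair, one component from each; accept when both components accept. After merging equivalent states the machine shrinks.
A 9-state machine:
        a   b   c  
>  S0   S1  S2  S0 
   S1   S3  S2  S0 
   S2   S4  S5  S2 
   S3   S3  S6  S0 
   S4   S7  S5  S2 
   S5   S5  S5  S5 
 * S6   S6  S8  S6 
   S7   S7  S8  S2 
 * S8   S8  S5  S8 
(> = start, * = accepting)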